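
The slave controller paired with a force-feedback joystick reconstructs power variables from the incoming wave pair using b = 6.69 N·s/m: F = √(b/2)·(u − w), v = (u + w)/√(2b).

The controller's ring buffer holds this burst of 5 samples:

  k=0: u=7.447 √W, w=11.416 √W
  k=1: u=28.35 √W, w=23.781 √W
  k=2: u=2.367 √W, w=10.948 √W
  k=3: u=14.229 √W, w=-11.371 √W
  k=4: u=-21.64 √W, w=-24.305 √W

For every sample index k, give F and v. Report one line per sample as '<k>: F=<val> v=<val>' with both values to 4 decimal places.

0: F=-7.2590 v=5.1568
1: F=8.3564 v=14.2517
2: F=-15.6941 v=3.6401
3: F=46.8207 v=0.7813
4: F=4.8741 v=-12.5606

k=0: u−w=-3.9690, u+w=18.8630; √(b/2)=1.8289, √(2b)=3.6579; F=1.8289×(-3.969)=-7.2590, v=18.8630/3.6579=5.1568
k=1: u−w=4.5690, u+w=52.1310; √(b/2)=1.8289, √(2b)=3.6579; F=1.8289×4.569=8.3564, v=52.1310/3.6579=14.2517
k=2: u−w=-8.5810, u+w=13.3150; √(b/2)=1.8289, √(2b)=3.6579; F=1.8289×(-8.581)=-15.6941, v=13.3150/3.6579=3.6401
k=3: u−w=25.6000, u+w=2.8580; √(b/2)=1.8289, √(2b)=3.6579; F=1.8289×25.6=46.8207, v=2.8580/3.6579=0.7813
k=4: u−w=2.6650, u+w=-45.9450; √(b/2)=1.8289, √(2b)=3.6579; F=1.8289×2.665=4.8741, v=-45.9450/3.6579=-12.5606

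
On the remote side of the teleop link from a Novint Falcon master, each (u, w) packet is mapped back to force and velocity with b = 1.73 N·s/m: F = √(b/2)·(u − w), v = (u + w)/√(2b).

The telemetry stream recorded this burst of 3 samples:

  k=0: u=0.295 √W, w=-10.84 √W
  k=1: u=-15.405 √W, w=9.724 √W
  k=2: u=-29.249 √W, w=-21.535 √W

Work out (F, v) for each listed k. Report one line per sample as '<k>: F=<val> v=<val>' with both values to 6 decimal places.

k=0: u−w=11.135000, u+w=-10.545000; √(b/2)=0.930054, √(2b)=1.860108; F=0.930054×11.135=10.356149, v=-10.545000/1.860108=-5.669027
k=1: u−w=-25.129000, u+w=-5.681000; √(b/2)=0.930054, √(2b)=1.860108; F=0.930054×(-25.129)=-23.371321, v=-5.681000/1.860108=-3.054125
k=2: u−w=-7.714000, u+w=-50.784000; √(b/2)=0.930054, √(2b)=1.860108; F=0.930054×(-7.714)=-7.174435, v=-50.784000/1.860108=-27.301648

0: F=10.356149 v=-5.669027
1: F=-23.371321 v=-3.054125
2: F=-7.174435 v=-27.301648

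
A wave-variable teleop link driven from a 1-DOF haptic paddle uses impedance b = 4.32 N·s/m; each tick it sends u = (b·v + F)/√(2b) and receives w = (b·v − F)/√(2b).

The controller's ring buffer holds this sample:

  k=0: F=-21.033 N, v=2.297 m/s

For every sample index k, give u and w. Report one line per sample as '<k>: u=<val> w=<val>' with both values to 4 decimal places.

k=0: b·v=4.32×2.297=9.9230; √(2b)=2.9394; u=(9.9230+(-21.033))/2.9394=-3.7797, w=(9.9230−(-21.033))/2.9394=10.5315

0: u=-3.7797 w=10.5315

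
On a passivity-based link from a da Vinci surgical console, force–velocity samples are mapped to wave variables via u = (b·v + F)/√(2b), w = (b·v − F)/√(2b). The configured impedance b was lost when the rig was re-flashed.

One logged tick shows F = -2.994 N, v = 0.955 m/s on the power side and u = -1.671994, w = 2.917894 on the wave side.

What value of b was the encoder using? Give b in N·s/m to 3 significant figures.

b = 0.851 N·s/m

u + w = 1.245900;  u + w = √(2b)·v, so √(2b) = 1.245900/0.955 = 1.304607.
b = (√(2b))²/2 = 1.702000/2 = 0.851000.
(Check via u − w = 2F/√(2b): u − w = -4.589888, 2F/√(2b) = -4.589887.)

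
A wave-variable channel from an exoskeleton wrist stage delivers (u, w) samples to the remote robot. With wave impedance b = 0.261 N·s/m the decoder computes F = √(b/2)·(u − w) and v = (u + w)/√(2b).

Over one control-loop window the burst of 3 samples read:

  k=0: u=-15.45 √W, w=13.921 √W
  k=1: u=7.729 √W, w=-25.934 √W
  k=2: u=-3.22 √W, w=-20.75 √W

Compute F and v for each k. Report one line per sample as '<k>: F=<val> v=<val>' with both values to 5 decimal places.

0: F=-10.61021 v=-2.11628
1: F=12.16069 v=-25.19738
2: F=6.33267 v=-33.17667

k=0: u−w=-29.37100, u+w=-1.52900; √(b/2)=0.36125, √(2b)=0.72250; F=0.36125×(-29.371)=-10.61021, v=-1.52900/0.72250=-2.11628
k=1: u−w=33.66300, u+w=-18.20500; √(b/2)=0.36125, √(2b)=0.72250; F=0.36125×33.663=12.16069, v=-18.20500/0.72250=-25.19738
k=2: u−w=17.53000, u+w=-23.97000; √(b/2)=0.36125, √(2b)=0.72250; F=0.36125×17.53=6.33267, v=-23.97000/0.72250=-33.17667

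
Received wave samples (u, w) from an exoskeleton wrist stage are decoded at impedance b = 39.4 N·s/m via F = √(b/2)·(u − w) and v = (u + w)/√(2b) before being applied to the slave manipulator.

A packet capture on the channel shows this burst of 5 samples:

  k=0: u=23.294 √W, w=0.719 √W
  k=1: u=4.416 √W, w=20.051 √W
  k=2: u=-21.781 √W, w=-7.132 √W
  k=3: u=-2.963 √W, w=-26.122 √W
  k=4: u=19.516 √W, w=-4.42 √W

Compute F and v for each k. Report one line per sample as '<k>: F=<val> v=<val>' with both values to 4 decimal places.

0: F=100.1984 v=2.7051
1: F=-69.3955 v=2.7562
2: F=-65.0191 v=-3.2571
3: F=102.7905 v=-3.2765
4: F=106.2392 v=1.7006

k=0: u−w=22.5750, u+w=24.0130; √(b/2)=4.4385, √(2b)=8.8769; F=4.4385×22.575=100.1984, v=24.0130/8.8769=2.7051
k=1: u−w=-15.6350, u+w=24.4670; √(b/2)=4.4385, √(2b)=8.8769; F=4.4385×(-15.635)=-69.3955, v=24.4670/8.8769=2.7562
k=2: u−w=-14.6490, u+w=-28.9130; √(b/2)=4.4385, √(2b)=8.8769; F=4.4385×(-14.649)=-65.0191, v=-28.9130/8.8769=-3.2571
k=3: u−w=23.1590, u+w=-29.0850; √(b/2)=4.4385, √(2b)=8.8769; F=4.4385×23.159=102.7905, v=-29.0850/8.8769=-3.2765
k=4: u−w=23.9360, u+w=15.0960; √(b/2)=4.4385, √(2b)=8.8769; F=4.4385×23.936=106.2392, v=15.0960/8.8769=1.7006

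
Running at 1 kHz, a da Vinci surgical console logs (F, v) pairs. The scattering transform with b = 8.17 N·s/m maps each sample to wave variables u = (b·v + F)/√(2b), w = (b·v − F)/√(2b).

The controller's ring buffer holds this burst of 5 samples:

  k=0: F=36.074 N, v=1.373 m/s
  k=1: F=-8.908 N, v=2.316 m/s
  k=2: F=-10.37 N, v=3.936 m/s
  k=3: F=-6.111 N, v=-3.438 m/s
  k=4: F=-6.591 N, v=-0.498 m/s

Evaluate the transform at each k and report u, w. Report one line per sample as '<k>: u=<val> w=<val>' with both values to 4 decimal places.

0: u=11.6992 w=-6.1492
1: u=2.4772 w=6.8847
2: u=5.3898 w=10.5206
3: u=-8.4604 w=-5.4369
4: u=-2.6370 w=0.6240

k=0: b·v=8.17×1.373=11.2174; √(2b)=4.0423; u=(11.2174+36.074)/4.0423=11.6992, w=(11.2174−36.074)/4.0423=-6.1492
k=1: b·v=8.17×2.316=18.9217; √(2b)=4.0423; u=(18.9217+(-8.908))/4.0423=2.4772, w=(18.9217−(-8.908))/4.0423=6.8847
k=2: b·v=8.17×3.936=32.1571; √(2b)=4.0423; u=(32.1571+(-10.37))/4.0423=5.3898, w=(32.1571−(-10.37))/4.0423=10.5206
k=3: b·v=8.17×(-3.438)=-28.0885; √(2b)=4.0423; u=(-28.0885+(-6.111))/4.0423=-8.4604, w=(-28.0885−(-6.111))/4.0423=-5.4369
k=4: b·v=8.17×(-0.498)=-4.0687; √(2b)=4.0423; u=(-4.0687+(-6.591))/4.0423=-2.6370, w=(-4.0687−(-6.591))/4.0423=0.6240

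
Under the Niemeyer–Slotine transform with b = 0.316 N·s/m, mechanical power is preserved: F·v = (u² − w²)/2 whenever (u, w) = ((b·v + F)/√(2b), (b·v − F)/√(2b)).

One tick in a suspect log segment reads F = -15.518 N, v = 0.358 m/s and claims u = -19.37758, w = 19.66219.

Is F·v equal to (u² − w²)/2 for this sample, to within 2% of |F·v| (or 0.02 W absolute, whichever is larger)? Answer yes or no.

yes

F·v = (-15.518)×0.358 = -5.55544 W.
(u² − w²)/2 = (375.49061 − 386.60172)/2 = -5.55555 W.
|Δ| = 0.00011;  2% of max(1, |F·v|) = 0.11111.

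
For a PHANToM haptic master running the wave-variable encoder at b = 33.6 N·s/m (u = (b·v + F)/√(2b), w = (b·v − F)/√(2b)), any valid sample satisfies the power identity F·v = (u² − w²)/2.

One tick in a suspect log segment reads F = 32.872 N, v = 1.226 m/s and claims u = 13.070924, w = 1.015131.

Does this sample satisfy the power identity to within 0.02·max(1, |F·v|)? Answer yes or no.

F·v = 32.872×1.226 = 40.301072 W.
(u² − w²)/2 = (170.849054 − 1.030491)/2 = 84.909282 W.
|Δ| = 44.608210;  2% of max(1, |F·v|) = 0.806021.

no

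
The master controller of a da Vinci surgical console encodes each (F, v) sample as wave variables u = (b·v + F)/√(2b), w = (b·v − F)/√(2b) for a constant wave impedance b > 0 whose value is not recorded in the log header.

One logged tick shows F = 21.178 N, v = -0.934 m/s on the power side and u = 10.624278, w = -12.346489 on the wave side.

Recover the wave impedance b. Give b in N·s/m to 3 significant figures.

b = 1.7 N·s/m

u + w = -1.722211;  u + w = √(2b)·v, so √(2b) = -1.722211/(-0.934) = 1.843909.
b = (√(2b))²/2 = 3.400000/2 = 1.700000.
(Check via u − w = 2F/√(2b): u − w = 22.970767, 2F/√(2b) = 22.970765.)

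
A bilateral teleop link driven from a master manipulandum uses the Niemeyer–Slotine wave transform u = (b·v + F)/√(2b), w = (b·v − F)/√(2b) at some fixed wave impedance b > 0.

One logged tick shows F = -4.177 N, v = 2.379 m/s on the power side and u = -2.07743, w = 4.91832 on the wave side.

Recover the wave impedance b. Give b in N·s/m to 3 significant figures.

b = 0.713 N·s/m

u + w = 2.84089;  u + w = √(2b)·v, so √(2b) = 2.84089/2.379 = 1.19415.
b = (√(2b))²/2 = 1.42600/2 = 0.71300.
(Check via u − w = 2F/√(2b): u − w = -6.99575, 2F/√(2b) = -6.99575.)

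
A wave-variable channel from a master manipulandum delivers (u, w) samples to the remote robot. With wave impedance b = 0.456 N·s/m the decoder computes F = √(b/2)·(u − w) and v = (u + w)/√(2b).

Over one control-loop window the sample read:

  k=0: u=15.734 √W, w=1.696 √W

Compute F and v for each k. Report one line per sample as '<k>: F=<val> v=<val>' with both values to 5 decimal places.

k=0: u−w=14.03800, u+w=17.43000; √(b/2)=0.47749, √(2b)=0.95499; F=0.47749×14.038=6.70305, v=17.43000/0.95499=18.25156

0: F=6.70305 v=18.25156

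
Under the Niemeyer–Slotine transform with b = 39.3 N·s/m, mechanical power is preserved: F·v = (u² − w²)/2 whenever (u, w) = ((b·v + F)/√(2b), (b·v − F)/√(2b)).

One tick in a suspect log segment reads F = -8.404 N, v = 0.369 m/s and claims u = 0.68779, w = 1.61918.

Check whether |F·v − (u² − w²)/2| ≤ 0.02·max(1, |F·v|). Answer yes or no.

no

F·v = (-8.404)×0.369 = -3.1011 W.
(u² − w²)/2 = (0.4731 − 2.6217)/2 = -1.0743 W.
|Δ| = 2.0267;  2% of max(1, |F·v|) = 0.0620.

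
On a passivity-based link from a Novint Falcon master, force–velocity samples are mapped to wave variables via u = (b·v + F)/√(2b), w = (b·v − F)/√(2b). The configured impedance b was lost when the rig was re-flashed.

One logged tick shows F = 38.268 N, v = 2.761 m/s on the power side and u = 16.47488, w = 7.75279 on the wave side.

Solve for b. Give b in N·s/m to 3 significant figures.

u + w = 24.2277;  u + w = √(2b)·v, so √(2b) = 24.2277/2.761 = 8.7750.
b = (√(2b))²/2 = 77.0000/2 = 38.5000.
(Check via u − w = 2F/√(2b): u − w = 8.7221, 2F/√(2b) = 8.7221.)

b = 38.5 N·s/m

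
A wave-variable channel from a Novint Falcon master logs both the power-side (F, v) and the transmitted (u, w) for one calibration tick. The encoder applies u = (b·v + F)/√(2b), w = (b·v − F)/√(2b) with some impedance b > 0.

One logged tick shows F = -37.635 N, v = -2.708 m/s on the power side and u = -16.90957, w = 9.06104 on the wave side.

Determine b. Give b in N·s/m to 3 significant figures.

u + w = -7.8485;  u + w = √(2b)·v, so √(2b) = -7.8485/(-2.708) = 2.8983.
b = (√(2b))²/2 = 8.4000/2 = 4.2000.
(Check via u − w = 2F/√(2b): u − w = -25.9706, 2F/√(2b) = -25.9706.)

b = 4.2 N·s/m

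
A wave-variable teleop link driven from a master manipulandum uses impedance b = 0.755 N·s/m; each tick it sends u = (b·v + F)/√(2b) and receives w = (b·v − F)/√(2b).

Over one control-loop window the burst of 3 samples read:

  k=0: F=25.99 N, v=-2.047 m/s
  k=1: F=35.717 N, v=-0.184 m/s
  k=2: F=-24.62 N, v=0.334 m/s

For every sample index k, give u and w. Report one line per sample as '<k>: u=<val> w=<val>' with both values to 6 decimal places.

k=0: b·v=0.755×(-2.047)=-1.545485; √(2b)=1.228821; u=(-1.545485+25.99)/1.228821=19.892664, w=(-1.545485−25.99)/1.228821=-22.408060
k=1: b·v=0.755×(-0.184)=-0.138920; √(2b)=1.228821; u=(-0.138920+35.717)/1.228821=28.953031, w=(-0.138920−35.717)/1.228821=-29.179134
k=2: b·v=0.755×0.334=0.252170; √(2b)=1.228821; u=(0.252170+(-24.62))/1.228821=-19.830259, w=(0.252170−(-24.62))/1.228821=20.240685

0: u=19.892664 w=-22.408060
1: u=28.953031 w=-29.179134
2: u=-19.830259 w=20.240685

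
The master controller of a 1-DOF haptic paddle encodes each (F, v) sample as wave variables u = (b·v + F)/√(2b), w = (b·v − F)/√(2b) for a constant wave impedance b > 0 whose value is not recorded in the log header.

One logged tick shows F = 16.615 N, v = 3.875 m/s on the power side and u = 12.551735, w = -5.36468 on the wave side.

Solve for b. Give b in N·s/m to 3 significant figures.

b = 1.72 N·s/m

u + w = 7.187055;  u + w = √(2b)·v, so √(2b) = 7.187055/3.875 = 1.854724.
b = (√(2b))²/2 = 3.440001/2 = 1.720000.
(Check via u − w = 2F/√(2b): u − w = 17.916415, 2F/√(2b) = 17.916414.)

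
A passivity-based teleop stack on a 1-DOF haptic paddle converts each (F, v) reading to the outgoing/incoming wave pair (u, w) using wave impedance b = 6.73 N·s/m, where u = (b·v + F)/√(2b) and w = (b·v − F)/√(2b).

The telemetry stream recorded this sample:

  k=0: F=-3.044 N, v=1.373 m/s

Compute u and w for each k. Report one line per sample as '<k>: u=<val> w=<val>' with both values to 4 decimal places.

k=0: b·v=6.73×1.373=9.2403; √(2b)=3.6688; u=(9.2403+(-3.044))/3.6688=1.6889, w=(9.2403−(-3.044))/3.6688=3.3483

0: u=1.6889 w=3.3483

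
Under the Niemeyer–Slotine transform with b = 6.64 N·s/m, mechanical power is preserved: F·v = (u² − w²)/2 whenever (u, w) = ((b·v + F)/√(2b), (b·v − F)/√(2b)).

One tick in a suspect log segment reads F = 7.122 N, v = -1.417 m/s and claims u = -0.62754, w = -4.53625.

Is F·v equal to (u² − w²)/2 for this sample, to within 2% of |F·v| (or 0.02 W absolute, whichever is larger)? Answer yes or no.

F·v = 7.122×(-1.417) = -10.0919 W.
(u² − w²)/2 = (0.3938 − 20.5776)/2 = -10.0919 W.
|Δ| = 0.0000;  2% of max(1, |F·v|) = 0.2018.

yes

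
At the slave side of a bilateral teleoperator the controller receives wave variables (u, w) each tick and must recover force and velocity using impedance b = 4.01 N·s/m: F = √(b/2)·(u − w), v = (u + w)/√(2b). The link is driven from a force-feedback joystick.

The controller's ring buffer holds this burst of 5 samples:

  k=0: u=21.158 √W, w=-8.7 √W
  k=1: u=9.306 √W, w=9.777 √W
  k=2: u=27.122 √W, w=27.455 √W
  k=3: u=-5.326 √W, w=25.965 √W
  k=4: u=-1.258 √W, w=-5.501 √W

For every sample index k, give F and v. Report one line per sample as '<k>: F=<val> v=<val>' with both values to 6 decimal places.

0: F=42.278338 v=4.399073
1: F=-0.666927 v=6.738442
2: F=-0.471521 v=19.271809
3: F=-44.307437 v=7.287884
4: F=6.008004 v=-2.386686

k=0: u−w=29.858000, u+w=12.458000; √(b/2)=1.415980, √(2b)=2.831960; F=1.415980×29.858=42.278338, v=12.458000/2.831960=4.399073
k=1: u−w=-0.471000, u+w=19.083000; √(b/2)=1.415980, √(2b)=2.831960; F=1.415980×(-0.471)=-0.666927, v=19.083000/2.831960=6.738442
k=2: u−w=-0.333000, u+w=54.577000; √(b/2)=1.415980, √(2b)=2.831960; F=1.415980×(-0.333)=-0.471521, v=54.577000/2.831960=19.271809
k=3: u−w=-31.291000, u+w=20.639000; √(b/2)=1.415980, √(2b)=2.831960; F=1.415980×(-31.291)=-44.307437, v=20.639000/2.831960=7.287884
k=4: u−w=4.243000, u+w=-6.759000; √(b/2)=1.415980, √(2b)=2.831960; F=1.415980×4.243=6.008004, v=-6.759000/2.831960=-2.386686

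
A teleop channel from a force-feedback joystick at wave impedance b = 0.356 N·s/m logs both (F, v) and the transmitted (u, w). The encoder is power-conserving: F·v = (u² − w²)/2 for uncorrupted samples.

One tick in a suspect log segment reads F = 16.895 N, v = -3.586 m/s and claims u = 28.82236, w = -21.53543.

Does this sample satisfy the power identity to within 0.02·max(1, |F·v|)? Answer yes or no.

F·v = 16.895×(-3.586) = -60.5855 W.
(u² − w²)/2 = (830.7284 − 463.7747)/2 = 183.4768 W.
|Δ| = 244.0623;  2% of max(1, |F·v|) = 1.2117.

no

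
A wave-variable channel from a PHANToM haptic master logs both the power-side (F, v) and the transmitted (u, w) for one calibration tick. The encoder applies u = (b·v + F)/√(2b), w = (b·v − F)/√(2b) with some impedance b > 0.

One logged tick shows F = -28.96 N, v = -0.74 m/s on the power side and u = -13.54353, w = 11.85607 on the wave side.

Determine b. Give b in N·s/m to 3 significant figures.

u + w = -1.68746;  u + w = √(2b)·v, so √(2b) = -1.68746/(-0.74) = 2.28035.
b = (√(2b))²/2 = 5.20000/2 = 2.60000.
(Check via u − w = 2F/√(2b): u − w = -25.39960, 2F/√(2b) = -25.39959.)

b = 2.6 N·s/m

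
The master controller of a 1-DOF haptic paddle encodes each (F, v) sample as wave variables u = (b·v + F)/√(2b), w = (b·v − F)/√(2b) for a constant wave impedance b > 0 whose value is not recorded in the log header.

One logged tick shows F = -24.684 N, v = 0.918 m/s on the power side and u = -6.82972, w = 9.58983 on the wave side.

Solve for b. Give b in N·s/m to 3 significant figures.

b = 4.52 N·s/m

u + w = 2.76011;  u + w = √(2b)·v, so √(2b) = 2.76011/0.918 = 3.00666.
b = (√(2b))²/2 = 9.03998/2 = 4.51999.
(Check via u − w = 2F/√(2b): u − w = -16.41955, 2F/√(2b) = -16.41957.)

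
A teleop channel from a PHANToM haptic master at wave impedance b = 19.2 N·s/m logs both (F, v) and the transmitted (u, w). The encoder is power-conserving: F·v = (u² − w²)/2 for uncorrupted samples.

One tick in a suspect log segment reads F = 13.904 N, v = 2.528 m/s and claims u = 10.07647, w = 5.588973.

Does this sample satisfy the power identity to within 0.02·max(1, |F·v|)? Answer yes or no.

yes

F·v = 13.904×2.528 = 35.149312 W.
(u² − w²)/2 = (101.535248 − 31.236619)/2 = 35.149314 W.
|Δ| = 0.000002;  2% of max(1, |F·v|) = 0.702986.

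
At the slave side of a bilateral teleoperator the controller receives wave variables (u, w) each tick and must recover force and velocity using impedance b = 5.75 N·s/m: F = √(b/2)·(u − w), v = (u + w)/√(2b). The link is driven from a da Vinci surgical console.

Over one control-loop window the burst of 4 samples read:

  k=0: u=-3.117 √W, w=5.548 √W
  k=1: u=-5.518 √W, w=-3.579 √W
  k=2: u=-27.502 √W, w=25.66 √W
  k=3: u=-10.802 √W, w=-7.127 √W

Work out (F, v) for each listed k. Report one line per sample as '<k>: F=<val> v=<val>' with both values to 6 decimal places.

k=0: u−w=-8.665000, u+w=2.431000; √(b/2)=1.695582, √(2b)=3.391165; F=1.695582×(-8.665)=-14.692222, v=2.431000/3.391165=0.716863
k=1: u−w=-1.939000, u+w=-9.097000; √(b/2)=1.695582, √(2b)=3.391165; F=1.695582×(-1.939)=-3.287734, v=-9.097000/3.391165=-2.682559
k=2: u−w=-53.162000, u+w=-1.842000; √(b/2)=1.695582, √(2b)=3.391165; F=1.695582×(-53.162)=-90.140557, v=-1.842000/3.391165=-0.543176
k=3: u−w=-3.675000, u+w=-17.929000; √(b/2)=1.695582, √(2b)=3.391165; F=1.695582×(-3.675)=-6.231266, v=-17.929000/3.391165=-5.286974

0: F=-14.692222 v=0.716863
1: F=-3.287734 v=-2.682559
2: F=-90.140557 v=-0.543176
3: F=-6.231266 v=-5.286974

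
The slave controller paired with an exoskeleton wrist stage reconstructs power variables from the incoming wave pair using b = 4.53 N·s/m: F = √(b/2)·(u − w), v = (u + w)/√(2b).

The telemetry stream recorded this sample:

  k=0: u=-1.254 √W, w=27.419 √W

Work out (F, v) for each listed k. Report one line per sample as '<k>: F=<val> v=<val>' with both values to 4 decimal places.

k=0: u−w=-28.6730, u+w=26.1650; √(b/2)=1.5050, √(2b)=3.0100; F=1.5050×(-28.673)=-43.1526, v=26.1650/3.0100=8.6927

0: F=-43.1526 v=8.6927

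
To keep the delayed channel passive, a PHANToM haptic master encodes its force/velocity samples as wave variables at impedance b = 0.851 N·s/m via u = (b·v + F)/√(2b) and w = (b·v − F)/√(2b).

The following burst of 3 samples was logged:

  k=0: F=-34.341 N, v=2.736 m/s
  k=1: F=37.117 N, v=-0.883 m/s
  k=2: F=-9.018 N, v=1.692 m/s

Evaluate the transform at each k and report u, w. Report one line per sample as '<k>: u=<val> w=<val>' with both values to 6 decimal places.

k=0: b·v=0.851×2.736=2.328336; √(2b)=1.304607; u=(2.328336+(-34.341))/1.304607=-24.538163, w=(2.328336−(-34.341))/1.304607=28.107568
k=1: b·v=0.851×(-0.883)=-0.751433; √(2b)=1.304607; u=(-0.751433+37.117)/1.304607=27.874725, w=(-0.751433−37.117)/1.304607=-29.026693
k=2: b·v=0.851×1.692=1.439892; √(2b)=1.304607; u=(1.439892+(-9.018))/1.304607=-5.808728, w=(1.439892−(-9.018))/1.304607=8.016123

0: u=-24.538163 w=28.107568
1: u=27.874725 w=-29.026693
2: u=-5.808728 w=8.016123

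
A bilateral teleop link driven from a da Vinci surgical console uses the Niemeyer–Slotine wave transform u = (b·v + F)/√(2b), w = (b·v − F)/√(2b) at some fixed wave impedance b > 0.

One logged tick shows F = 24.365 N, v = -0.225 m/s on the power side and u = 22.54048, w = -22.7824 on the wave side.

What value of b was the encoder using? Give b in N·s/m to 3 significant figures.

b = 0.578 N·s/m

u + w = -0.24192;  u + w = √(2b)·v, so √(2b) = -0.24192/(-0.225) = 1.07520.
b = (√(2b))²/2 = 1.15606/2 = 0.57803.
(Check via u − w = 2F/√(2b): u − w = 45.32288, 2F/√(2b) = 45.32180.)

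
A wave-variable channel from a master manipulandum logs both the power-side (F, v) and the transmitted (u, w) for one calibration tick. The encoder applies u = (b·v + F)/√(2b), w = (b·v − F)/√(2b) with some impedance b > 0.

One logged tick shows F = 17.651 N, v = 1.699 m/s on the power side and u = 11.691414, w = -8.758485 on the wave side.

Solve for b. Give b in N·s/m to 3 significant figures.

u + w = 2.932929;  u + w = √(2b)·v, so √(2b) = 2.932929/1.699 = 1.726268.
b = (√(2b))²/2 = 2.980001/2 = 1.490000.
(Check via u − w = 2F/√(2b): u − w = 20.449899, 2F/√(2b) = 20.449898.)

b = 1.49 N·s/m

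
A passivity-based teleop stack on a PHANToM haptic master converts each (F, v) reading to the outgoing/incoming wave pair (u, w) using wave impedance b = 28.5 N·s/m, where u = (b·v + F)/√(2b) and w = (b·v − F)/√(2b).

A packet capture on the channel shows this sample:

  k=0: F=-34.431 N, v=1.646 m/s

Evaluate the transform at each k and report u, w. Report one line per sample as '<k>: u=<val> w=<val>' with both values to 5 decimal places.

k=0: b·v=28.5×1.646=46.91100; √(2b)=7.54983; u=(46.91100+(-34.431))/7.54983=1.65302, w=(46.91100−(-34.431))/7.54983=10.77401

0: u=1.65302 w=10.77401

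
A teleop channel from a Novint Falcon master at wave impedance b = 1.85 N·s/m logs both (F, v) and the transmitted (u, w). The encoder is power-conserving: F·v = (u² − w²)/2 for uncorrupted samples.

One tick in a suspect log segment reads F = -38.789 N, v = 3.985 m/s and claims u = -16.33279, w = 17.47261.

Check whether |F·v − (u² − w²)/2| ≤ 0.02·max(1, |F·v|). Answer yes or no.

F·v = (-38.789)×3.985 = -154.5742 W.
(u² − w²)/2 = (266.7600 − 305.2921)/2 = -19.2660 W.
|Δ| = 135.3081;  2% of max(1, |F·v|) = 3.0915.

no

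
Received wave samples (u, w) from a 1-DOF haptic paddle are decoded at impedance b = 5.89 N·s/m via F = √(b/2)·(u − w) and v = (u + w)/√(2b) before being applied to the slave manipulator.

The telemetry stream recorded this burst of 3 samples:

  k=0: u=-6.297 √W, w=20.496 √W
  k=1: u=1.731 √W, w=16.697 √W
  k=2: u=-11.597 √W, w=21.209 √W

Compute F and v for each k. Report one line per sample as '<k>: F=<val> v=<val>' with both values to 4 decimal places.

0: F=-45.9795 v=4.1370
1: F=-25.6832 v=5.3692
2: F=-56.2984 v=2.8005

k=0: u−w=-26.7930, u+w=14.1990; √(b/2)=1.7161, √(2b)=3.4322; F=1.7161×(-26.793)=-45.9795, v=14.1990/3.4322=4.1370
k=1: u−w=-14.9660, u+w=18.4280; √(b/2)=1.7161, √(2b)=3.4322; F=1.7161×(-14.966)=-25.6832, v=18.4280/3.4322=5.3692
k=2: u−w=-32.8060, u+w=9.6120; √(b/2)=1.7161, √(2b)=3.4322; F=1.7161×(-32.806)=-56.2984, v=9.6120/3.4322=2.8005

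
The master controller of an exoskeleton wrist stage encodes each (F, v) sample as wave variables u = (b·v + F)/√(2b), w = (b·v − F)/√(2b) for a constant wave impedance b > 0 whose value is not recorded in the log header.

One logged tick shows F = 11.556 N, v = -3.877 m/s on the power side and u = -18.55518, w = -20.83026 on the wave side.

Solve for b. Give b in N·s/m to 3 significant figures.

b = 51.6 N·s/m

u + w = -39.38544;  u + w = √(2b)·v, so √(2b) = -39.38544/(-3.877) = 10.15874.
b = (√(2b))²/2 = 103.20002/2 = 51.60001.
(Check via u − w = 2F/√(2b): u − w = 2.27508, 2F/√(2b) = 2.27509.)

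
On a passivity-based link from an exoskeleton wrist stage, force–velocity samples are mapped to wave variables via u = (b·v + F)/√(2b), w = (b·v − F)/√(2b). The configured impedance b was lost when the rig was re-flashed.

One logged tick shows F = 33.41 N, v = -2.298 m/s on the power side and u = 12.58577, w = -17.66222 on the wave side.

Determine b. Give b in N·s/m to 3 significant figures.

u + w = -5.07645;  u + w = √(2b)·v, so √(2b) = -5.07645/(-2.298) = 2.20907.
b = (√(2b))²/2 = 4.88000/2 = 2.44000.
(Check via u − w = 2F/√(2b): u − w = 30.24799, 2F/√(2b) = 30.24798.)

b = 2.44 N·s/m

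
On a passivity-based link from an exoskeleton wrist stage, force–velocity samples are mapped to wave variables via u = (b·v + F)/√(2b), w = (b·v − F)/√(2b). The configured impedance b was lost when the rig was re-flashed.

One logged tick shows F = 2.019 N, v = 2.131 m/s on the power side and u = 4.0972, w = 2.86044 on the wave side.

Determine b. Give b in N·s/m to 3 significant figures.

u + w = 6.95764;  u + w = √(2b)·v, so √(2b) = 6.95764/2.131 = 3.26496.
b = (√(2b))²/2 = 10.66000/2 = 5.33000.
(Check via u − w = 2F/√(2b): u − w = 1.23676, 2F/√(2b) = 1.23677.)

b = 5.33 N·s/m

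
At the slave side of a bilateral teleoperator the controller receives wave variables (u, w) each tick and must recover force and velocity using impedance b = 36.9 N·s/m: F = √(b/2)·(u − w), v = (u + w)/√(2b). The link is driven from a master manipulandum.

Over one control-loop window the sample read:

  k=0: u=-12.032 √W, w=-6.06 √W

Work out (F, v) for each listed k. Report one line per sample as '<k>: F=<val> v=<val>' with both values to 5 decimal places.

k=0: u−w=-5.97200, u+w=-18.09200; √(b/2)=4.29535, √(2b)=8.59069; F=4.29535×(-5.972)=-25.65181, v=-18.09200/8.59069=-2.10600

0: F=-25.65181 v=-2.10600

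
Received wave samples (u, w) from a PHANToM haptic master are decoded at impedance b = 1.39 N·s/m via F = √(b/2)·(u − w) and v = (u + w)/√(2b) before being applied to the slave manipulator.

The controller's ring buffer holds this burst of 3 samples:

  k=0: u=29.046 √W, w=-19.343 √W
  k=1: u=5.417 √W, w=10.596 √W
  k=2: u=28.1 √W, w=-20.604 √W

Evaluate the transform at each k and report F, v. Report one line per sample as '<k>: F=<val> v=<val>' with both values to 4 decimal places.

0: F=40.3403 v=5.8195
1: F=-4.3176 v=9.6040
2: F=40.6029 v=4.4958

k=0: u−w=48.3890, u+w=9.7030; √(b/2)=0.8337, √(2b)=1.6673; F=0.8337×48.389=40.3403, v=9.7030/1.6673=5.8195
k=1: u−w=-5.1790, u+w=16.0130; √(b/2)=0.8337, √(2b)=1.6673; F=0.8337×(-5.179)=-4.3176, v=16.0130/1.6673=9.6040
k=2: u−w=48.7040, u+w=7.4960; √(b/2)=0.8337, √(2b)=1.6673; F=0.8337×48.704=40.6029, v=7.4960/1.6673=4.4958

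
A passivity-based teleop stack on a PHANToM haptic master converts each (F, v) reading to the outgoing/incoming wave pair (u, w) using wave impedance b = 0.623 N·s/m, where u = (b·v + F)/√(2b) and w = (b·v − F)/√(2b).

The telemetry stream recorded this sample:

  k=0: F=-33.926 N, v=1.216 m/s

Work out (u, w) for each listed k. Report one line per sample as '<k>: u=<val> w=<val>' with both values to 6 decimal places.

0: u=-29.714328 w=31.071681

k=0: b·v=0.623×1.216=0.757568; √(2b)=1.116244; u=(0.757568+(-33.926))/1.116244=-29.714328, w=(0.757568−(-33.926))/1.116244=31.071681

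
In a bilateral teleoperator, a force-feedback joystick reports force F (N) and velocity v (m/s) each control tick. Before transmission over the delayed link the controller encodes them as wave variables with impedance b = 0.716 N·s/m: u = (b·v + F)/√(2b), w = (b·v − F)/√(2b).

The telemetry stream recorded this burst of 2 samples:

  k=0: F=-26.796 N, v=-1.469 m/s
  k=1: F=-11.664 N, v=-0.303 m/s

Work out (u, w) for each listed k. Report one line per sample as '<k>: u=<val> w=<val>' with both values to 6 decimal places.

k=0: b·v=0.716×(-1.469)=-1.051804; √(2b)=1.196662; u=(-1.051804+(-26.796))/1.196662=-23.271236, w=(-1.051804−(-26.796))/1.196662=21.513339
k=1: b·v=0.716×(-0.303)=-0.216948; √(2b)=1.196662; u=(-0.216948+(-11.664))/1.196662=-9.928407, w=(-0.216948−(-11.664))/1.196662=9.565819

0: u=-23.271236 w=21.513339
1: u=-9.928407 w=9.565819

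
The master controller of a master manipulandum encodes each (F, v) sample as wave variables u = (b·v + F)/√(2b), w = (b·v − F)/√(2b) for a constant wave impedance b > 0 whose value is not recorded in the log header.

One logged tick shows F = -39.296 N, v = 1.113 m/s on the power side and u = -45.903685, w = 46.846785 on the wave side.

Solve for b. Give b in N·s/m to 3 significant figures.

u + w = 0.943100;  u + w = √(2b)·v, so √(2b) = 0.943100/1.113 = 0.847350.
b = (√(2b))²/2 = 0.718001/2 = 0.359001.
(Check via u − w = 2F/√(2b): u − w = -92.750470, 2F/√(2b) = -92.750393.)

b = 0.359 N·s/m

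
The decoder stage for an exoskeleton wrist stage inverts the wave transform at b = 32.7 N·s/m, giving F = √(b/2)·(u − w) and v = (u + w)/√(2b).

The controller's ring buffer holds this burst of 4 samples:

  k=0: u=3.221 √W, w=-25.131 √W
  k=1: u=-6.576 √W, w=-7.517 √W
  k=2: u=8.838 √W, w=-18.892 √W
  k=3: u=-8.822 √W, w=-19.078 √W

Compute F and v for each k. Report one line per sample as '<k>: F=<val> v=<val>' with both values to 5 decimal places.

k=0: u−w=28.35200, u+w=-21.91000; √(b/2)=4.04351, √(2b)=8.08703; F=4.04351×28.352=114.64169, v=-21.91000/8.08703=-2.70928
k=1: u−w=0.94100, u+w=-14.09300; √(b/2)=4.04351, √(2b)=8.08703; F=4.04351×0.941=3.80495, v=-14.09300/8.08703=-1.74267
k=2: u−w=27.73000, u+w=-10.05400; √(b/2)=4.04351, √(2b)=8.08703; F=4.04351×27.73=112.12662, v=-10.05400/8.08703=-1.24323
k=3: u−w=10.25600, u+w=-27.90000; √(b/2)=4.04351, √(2b)=8.08703; F=4.04351×10.256=41.47027, v=-27.90000/8.08703=-3.44997

0: F=114.64169 v=-2.70928
1: F=3.80495 v=-1.74267
2: F=112.12662 v=-1.24323
3: F=41.47027 v=-3.44997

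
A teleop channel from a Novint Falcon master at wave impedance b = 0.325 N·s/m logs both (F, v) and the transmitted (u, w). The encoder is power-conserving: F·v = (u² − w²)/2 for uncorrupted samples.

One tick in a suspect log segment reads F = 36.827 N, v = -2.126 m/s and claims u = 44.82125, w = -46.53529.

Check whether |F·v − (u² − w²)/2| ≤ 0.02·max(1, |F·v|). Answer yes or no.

F·v = 36.827×(-2.126) = -78.29420 W.
(u² − w²)/2 = (2008.94445 − 2165.53322)/2 = -78.29438 W.
|Δ| = 0.00018;  2% of max(1, |F·v|) = 1.56588.

yes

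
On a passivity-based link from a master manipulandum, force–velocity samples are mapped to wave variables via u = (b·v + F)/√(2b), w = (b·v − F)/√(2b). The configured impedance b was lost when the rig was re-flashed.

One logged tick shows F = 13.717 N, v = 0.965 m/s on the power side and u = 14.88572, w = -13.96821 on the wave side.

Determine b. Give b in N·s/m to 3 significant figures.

u + w = 0.91751;  u + w = √(2b)·v, so √(2b) = 0.91751/0.965 = 0.95079.
b = (√(2b))²/2 = 0.90400/2 = 0.45200.
(Check via u − w = 2F/√(2b): u − w = 28.85393, 2F/√(2b) = 28.85397.)

b = 0.452 N·s/m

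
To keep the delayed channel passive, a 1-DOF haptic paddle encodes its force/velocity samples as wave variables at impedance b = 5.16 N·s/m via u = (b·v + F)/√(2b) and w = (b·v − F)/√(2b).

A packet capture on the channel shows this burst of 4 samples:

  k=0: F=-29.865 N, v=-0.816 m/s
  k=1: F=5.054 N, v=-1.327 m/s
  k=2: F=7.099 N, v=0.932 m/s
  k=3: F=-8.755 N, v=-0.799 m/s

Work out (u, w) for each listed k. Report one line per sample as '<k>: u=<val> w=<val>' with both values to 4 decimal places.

k=0: b·v=5.16×(-0.816)=-4.2106; √(2b)=3.2125; u=(-4.2106+(-29.865))/3.2125=-10.6073, w=(-4.2106−(-29.865))/3.2125=7.9859
k=1: b·v=5.16×(-1.327)=-6.8473; √(2b)=3.2125; u=(-6.8473+5.054)/3.2125=-0.5582, w=(-6.8473−5.054)/3.2125=-3.7047
k=2: b·v=5.16×0.932=4.8091; √(2b)=3.2125; u=(4.8091+7.099)/3.2125=3.7068, w=(4.8091−7.099)/3.2125=-0.7128
k=3: b·v=5.16×(-0.799)=-4.1228; √(2b)=3.2125; u=(-4.1228+(-8.755))/3.2125=-4.0087, w=(-4.1228−(-8.755))/3.2125=1.4419

0: u=-10.6073 w=7.9859
1: u=-0.5582 w=-3.7047
2: u=3.7068 w=-0.7128
3: u=-4.0087 w=1.4419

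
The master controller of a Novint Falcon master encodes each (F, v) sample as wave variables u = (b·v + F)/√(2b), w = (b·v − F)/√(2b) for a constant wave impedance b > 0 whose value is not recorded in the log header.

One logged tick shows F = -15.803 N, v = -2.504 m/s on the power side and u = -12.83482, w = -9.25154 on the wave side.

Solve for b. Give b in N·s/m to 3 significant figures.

u + w = -22.0864;  u + w = √(2b)·v, so √(2b) = -22.0864/(-2.504) = 8.8204.
b = (√(2b))²/2 = 77.8000/2 = 38.9000.
(Check via u − w = 2F/√(2b): u − w = -3.5833, 2F/√(2b) = -3.5833.)

b = 38.9 N·s/m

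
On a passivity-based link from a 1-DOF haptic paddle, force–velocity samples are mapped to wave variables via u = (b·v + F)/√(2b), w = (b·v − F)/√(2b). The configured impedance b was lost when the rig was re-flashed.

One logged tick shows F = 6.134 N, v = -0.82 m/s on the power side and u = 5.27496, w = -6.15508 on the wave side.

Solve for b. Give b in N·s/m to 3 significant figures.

u + w = -0.88012;  u + w = √(2b)·v, so √(2b) = -0.88012/(-0.82) = 1.07332.
b = (√(2b))²/2 = 1.15201/2 = 0.57600.
(Check via u − w = 2F/√(2b): u − w = 11.43004, 2F/√(2b) = 11.42999.)

b = 0.576 N·s/m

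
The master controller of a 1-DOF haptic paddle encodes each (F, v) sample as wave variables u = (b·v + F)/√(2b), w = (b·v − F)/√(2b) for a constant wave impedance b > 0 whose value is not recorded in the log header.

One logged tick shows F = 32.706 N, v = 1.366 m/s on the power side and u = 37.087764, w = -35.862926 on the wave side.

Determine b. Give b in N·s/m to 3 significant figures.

b = 0.402 N·s/m

u + w = 1.224838;  u + w = √(2b)·v, so √(2b) = 1.224838/1.366 = 0.896660.
b = (√(2b))²/2 = 0.804000/2 = 0.402000.
(Check via u − w = 2F/√(2b): u − w = 72.950690, 2F/√(2b) = 72.950702.)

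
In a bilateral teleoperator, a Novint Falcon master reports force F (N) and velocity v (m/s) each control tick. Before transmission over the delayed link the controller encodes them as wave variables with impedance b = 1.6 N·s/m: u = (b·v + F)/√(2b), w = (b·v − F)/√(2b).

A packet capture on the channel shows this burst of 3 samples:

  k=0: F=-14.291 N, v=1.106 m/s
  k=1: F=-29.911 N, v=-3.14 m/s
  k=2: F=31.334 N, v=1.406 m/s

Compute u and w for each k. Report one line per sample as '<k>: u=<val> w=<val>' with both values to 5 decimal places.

k=0: b·v=1.6×1.106=1.76960; √(2b)=1.78885; u=(1.76960+(-14.291))/1.78885=-6.99968, w=(1.76960−(-14.291))/1.78885=8.97815
k=1: b·v=1.6×(-3.14)=-5.02400; √(2b)=1.78885; u=(-5.02400+(-29.911))/1.78885=-19.52926, w=(-5.02400−(-29.911))/1.78885=13.91226
k=2: b·v=1.6×1.406=2.24960; √(2b)=1.78885; u=(2.24960+31.334)/1.78885=18.77380, w=(2.24960−31.334)/1.78885=-16.25867

0: u=-6.99968 w=8.97815
1: u=-19.52926 w=13.91226
2: u=18.77380 w=-16.25867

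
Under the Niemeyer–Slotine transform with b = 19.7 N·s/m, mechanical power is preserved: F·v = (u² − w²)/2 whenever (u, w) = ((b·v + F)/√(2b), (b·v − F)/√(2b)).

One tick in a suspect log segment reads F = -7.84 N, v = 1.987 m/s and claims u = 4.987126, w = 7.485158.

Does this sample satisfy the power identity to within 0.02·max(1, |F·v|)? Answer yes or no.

yes

F·v = (-7.84)×1.987 = -15.578080 W.
(u² − w²)/2 = (24.871426 − 56.027590)/2 = -15.578082 W.
|Δ| = 0.000002;  2% of max(1, |F·v|) = 0.311562.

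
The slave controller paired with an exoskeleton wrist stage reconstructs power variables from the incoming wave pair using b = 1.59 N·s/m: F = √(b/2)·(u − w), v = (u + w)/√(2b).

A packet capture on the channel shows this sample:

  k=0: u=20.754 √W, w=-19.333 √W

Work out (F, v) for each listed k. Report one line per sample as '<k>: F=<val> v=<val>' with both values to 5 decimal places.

k=0: u−w=40.08700, u+w=1.42100; √(b/2)=0.89163, √(2b)=1.78326; F=0.89163×40.087=35.74268, v=1.42100/1.78326=0.79686

0: F=35.74268 v=0.79686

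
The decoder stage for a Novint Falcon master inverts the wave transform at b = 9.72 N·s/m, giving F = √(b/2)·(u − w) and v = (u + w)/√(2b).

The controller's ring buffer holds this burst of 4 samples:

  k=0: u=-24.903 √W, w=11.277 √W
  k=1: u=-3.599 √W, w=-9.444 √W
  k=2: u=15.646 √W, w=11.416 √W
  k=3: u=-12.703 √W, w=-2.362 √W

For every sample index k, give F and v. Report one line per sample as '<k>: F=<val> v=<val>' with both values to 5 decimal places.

k=0: u−w=-36.18000, u+w=-13.62600; √(b/2)=2.20454, √(2b)=4.40908; F=2.20454×(-36.18)=-79.76029, v=-13.62600/4.40908=-3.09044
k=1: u−w=5.84500, u+w=-13.04300; √(b/2)=2.20454, √(2b)=4.40908; F=2.20454×5.845=12.88554, v=-13.04300/4.40908=-2.95821
k=2: u−w=4.23000, u+w=27.06200; √(b/2)=2.20454, √(2b)=4.40908; F=2.20454×4.23=9.32521, v=27.06200/4.40908=6.13779
k=3: u−w=-10.34100, u+w=-15.06500; √(b/2)=2.20454, √(2b)=4.40908; F=2.20454×(-10.341)=-22.79716, v=-15.06500/4.40908=-3.41681

0: F=-79.76029 v=-3.09044
1: F=12.88554 v=-2.95821
2: F=9.32521 v=6.13779
3: F=-22.79716 v=-3.41681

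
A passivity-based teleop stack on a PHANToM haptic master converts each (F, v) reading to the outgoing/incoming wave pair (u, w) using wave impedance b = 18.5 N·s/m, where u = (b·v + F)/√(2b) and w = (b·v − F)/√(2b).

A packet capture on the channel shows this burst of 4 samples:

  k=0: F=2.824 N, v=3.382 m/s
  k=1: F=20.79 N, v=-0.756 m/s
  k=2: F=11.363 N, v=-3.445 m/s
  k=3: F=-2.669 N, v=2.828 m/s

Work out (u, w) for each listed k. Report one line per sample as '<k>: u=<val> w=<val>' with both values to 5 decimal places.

0: u=10.75021 w=9.82169
1: u=1.11857 w=-5.71714
2: u=-8.60949 w=-12.34562
3: u=8.16225 w=9.03981

k=0: b·v=18.5×3.382=62.56700; √(2b)=6.08276; u=(62.56700+2.824)/6.08276=10.75021, w=(62.56700−2.824)/6.08276=9.82169
k=1: b·v=18.5×(-0.756)=-13.98600; √(2b)=6.08276; u=(-13.98600+20.79)/6.08276=1.11857, w=(-13.98600−20.79)/6.08276=-5.71714
k=2: b·v=18.5×(-3.445)=-63.73250; √(2b)=6.08276; u=(-63.73250+11.363)/6.08276=-8.60949, w=(-63.73250−11.363)/6.08276=-12.34562
k=3: b·v=18.5×2.828=52.31800; √(2b)=6.08276; u=(52.31800+(-2.669))/6.08276=8.16225, w=(52.31800−(-2.669))/6.08276=9.03981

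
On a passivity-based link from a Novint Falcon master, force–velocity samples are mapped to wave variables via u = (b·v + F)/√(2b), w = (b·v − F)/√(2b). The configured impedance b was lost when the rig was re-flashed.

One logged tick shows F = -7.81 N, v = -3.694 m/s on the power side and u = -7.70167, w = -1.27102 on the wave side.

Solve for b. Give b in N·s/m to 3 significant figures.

u + w = -8.9727;  u + w = √(2b)·v, so √(2b) = -8.9727/(-3.694) = 2.4290.
b = (√(2b))²/2 = 5.9000/2 = 2.9500.
(Check via u − w = 2F/√(2b): u − w = -6.4306, 2F/√(2b) = -6.4307.)

b = 2.95 N·s/m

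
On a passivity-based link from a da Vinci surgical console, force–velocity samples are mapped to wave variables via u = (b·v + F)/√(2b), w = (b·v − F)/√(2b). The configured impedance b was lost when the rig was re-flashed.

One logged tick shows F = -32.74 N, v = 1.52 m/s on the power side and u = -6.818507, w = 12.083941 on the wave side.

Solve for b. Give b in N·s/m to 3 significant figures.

u + w = 5.265434;  u + w = √(2b)·v, so √(2b) = 5.265434/1.52 = 3.464101.
b = (√(2b))²/2 = 11.999998/2 = 5.999999.
(Check via u − w = 2F/√(2b): u − w = -18.902448, 2F/√(2b) = -18.902449.)

b = 6 N·s/m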